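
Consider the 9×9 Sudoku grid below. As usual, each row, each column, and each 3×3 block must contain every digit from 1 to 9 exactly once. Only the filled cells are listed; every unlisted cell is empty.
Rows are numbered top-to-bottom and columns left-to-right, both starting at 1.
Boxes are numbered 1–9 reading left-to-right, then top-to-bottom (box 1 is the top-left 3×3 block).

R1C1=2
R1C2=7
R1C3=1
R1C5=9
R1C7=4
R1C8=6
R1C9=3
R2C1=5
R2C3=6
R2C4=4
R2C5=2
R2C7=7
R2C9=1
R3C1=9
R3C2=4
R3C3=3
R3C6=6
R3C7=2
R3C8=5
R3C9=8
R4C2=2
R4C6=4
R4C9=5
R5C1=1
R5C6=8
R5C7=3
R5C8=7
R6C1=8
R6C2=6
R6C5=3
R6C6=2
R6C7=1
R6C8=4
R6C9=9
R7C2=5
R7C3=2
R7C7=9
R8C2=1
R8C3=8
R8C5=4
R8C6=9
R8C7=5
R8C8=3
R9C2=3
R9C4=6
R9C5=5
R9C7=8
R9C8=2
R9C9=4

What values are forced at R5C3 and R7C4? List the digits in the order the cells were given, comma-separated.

For R5C3:
  Consider where 4 can go in column 3.
  R4C3 is out (row 4 already has a 4).
  R6C3 is out (row 6 already has a 4).
  R9C3 is out (row 9 already has a 4).
  So the only cell in column 3 that can hold 4 is R5C3.
  So R5C3 = 4.
For R7C4:
  Consider where 3 can go in column 4.
  R1C4 is out (row 1 already has a 3). R3C4 is out (row 3 already has a 3). R4C4 is out (box 5 already has a 3). R5C4 is out (row 5 already has a 3). The remaining empty cells in column 4 are similarly blocked.
  So the only cell in column 4 that can hold 3 is R7C4.
  So R7C4 = 3.

4,3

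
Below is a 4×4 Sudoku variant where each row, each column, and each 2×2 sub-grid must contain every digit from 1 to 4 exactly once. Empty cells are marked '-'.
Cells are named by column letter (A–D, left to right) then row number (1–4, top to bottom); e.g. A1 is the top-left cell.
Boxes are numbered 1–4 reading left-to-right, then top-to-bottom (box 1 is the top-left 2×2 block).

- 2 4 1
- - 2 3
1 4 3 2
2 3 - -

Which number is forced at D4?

4

Row 4 already contains {2, 3}.
Column D already contains {1, 2, 3}.
Its 2×2 block (box 4) already contains {2, 3}.
The only value from 1–4 not eliminated is 4, so D4 = 4.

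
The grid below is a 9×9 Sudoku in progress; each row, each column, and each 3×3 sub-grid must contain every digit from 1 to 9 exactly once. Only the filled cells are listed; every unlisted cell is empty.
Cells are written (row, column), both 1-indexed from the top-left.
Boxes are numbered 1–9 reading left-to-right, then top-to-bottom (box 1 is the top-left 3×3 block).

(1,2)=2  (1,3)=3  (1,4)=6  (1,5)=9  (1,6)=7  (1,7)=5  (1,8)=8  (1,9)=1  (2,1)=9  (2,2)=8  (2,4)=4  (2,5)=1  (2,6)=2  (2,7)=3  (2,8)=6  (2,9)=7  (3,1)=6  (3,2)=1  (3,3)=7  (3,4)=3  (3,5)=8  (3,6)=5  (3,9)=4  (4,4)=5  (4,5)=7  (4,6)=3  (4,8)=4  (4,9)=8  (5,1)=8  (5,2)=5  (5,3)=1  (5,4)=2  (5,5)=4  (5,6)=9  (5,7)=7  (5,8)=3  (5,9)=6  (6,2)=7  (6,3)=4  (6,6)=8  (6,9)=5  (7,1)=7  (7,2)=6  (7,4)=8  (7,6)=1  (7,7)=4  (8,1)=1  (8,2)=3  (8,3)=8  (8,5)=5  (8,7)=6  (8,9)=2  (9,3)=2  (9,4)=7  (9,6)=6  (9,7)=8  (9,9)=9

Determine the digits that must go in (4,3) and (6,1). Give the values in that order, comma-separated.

For (4,3):
  Consider where 6 can go in box 4.
  (4,1) is out (column 1 already has a 6).
  (4,2) is out (column 2 already has a 6).
  (6,1) is out (column 1 already has a 6).
  So the only cell in box 4 that can hold 6 is (4,3).
  So (4,3) = 6.
For (6,1):
  Consider where 3 can go in box 4.
  (4,1) is out (row 4 already has a 3).
  (4,2) is out (row 4 already has a 3).
  (4,3) is out (row 4 already has a 3).
  So the only cell in box 4 that can hold 3 is (6,1).
  So (6,1) = 3.

6,3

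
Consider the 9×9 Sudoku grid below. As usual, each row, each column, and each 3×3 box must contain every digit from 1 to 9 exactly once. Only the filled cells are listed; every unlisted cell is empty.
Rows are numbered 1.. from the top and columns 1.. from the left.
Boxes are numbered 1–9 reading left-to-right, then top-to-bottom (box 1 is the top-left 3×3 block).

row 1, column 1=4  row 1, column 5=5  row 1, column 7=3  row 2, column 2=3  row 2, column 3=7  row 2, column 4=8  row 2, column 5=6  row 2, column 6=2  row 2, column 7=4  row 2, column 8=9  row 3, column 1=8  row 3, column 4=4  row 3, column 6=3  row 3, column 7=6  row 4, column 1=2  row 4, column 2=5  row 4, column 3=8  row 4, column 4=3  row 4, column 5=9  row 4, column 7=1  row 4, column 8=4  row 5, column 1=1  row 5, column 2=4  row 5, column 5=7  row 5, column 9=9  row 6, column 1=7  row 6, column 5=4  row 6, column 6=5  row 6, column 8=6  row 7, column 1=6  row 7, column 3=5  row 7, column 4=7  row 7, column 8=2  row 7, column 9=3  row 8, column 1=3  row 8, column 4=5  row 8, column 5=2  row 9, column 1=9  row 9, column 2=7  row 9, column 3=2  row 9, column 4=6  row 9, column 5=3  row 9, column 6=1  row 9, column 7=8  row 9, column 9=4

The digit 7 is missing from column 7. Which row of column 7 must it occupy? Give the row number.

8

Consider where 7 can go in column 7.
row 5, column 7 is out (row 5 already has a 7).
row 6, column 7 is out (row 6 already has a 7).
row 7, column 7 is out (row 7 already has a 7).
So the only cell in column 7 that can hold 7 is row 8, column 7.
That is row 8.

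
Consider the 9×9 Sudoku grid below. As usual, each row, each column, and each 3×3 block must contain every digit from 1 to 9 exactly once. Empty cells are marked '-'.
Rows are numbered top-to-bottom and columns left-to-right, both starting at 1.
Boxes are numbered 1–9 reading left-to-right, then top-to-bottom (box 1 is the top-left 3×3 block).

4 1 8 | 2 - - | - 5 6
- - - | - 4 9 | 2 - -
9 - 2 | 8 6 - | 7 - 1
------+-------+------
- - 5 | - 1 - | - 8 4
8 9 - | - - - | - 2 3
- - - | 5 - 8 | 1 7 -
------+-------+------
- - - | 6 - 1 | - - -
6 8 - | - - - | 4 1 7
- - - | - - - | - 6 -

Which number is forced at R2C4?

1

Cell R2C4 itself could take any of {1, 3, 7} by direct elimination.
Consider where 1 can go in column 4.
R4C4 is out (row 4 already has a 1).
R5C4 is out (box 5 already has a 1).
R8C4 is out (row 8 already has a 1).
R9C4 is out (box 8 already has a 1).
So the only cell in column 4 that can hold 1 is R2C4.
Therefore R2C4 = 1.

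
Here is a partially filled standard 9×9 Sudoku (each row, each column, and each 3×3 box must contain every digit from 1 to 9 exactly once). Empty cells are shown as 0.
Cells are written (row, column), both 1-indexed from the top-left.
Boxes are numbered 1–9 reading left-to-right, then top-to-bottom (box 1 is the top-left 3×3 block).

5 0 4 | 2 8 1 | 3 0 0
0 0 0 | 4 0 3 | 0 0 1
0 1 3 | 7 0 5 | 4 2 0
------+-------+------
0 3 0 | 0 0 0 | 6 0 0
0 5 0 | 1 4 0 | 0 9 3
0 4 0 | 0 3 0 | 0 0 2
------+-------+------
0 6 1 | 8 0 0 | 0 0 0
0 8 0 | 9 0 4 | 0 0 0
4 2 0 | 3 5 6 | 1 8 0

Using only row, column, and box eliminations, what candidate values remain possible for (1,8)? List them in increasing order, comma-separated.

Row 1 already contains {1, 2, 3, 4, 5, 8}.
Column 8 already contains {2, 8, 9}.
Its 3×3 block (box 3) already contains {1, 2, 3, 4}.
Removing those from 1–9 leaves {6, 7} as the candidates for (1,8).

6,7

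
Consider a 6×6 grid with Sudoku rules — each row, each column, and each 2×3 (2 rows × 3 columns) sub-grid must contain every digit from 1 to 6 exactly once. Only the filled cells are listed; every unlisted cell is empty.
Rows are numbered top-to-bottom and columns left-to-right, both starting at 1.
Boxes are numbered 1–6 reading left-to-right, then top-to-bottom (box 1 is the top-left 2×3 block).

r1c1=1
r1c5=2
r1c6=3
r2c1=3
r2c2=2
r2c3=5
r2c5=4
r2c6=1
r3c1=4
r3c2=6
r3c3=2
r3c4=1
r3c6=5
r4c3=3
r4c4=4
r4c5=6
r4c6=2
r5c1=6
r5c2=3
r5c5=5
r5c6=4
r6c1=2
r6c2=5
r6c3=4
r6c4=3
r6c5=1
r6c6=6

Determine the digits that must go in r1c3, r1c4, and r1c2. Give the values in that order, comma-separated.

For r1c3:
  Row 1 already contains {1, 2, 3}.
  Column 3 already contains {2, 3, 4, 5}.
  Its 2×3 block (box 1) already contains {1, 2, 3, 5}.
  The only value from 1–6 not eliminated is 6, so r1c3 = 6.
For r1c4:
  Consider where 5 can go in column 4.
  r2c4 is out (row 2 already has a 5).
  r5c4 is out (row 5 already has a 5).
  So the only cell in column 4 that can hold 5 is r1c4.
  So r1c4 = 5.
For r1c2:
  Row 1 already contains {1, 2, 3}.
  Column 2 already contains {2, 3, 5, 6}.
  Its 2×3 block (box 1) already contains {1, 2, 3, 5}.
  The only value from 1–6 not eliminated is 4, so r1c2 = 4.

6,5,4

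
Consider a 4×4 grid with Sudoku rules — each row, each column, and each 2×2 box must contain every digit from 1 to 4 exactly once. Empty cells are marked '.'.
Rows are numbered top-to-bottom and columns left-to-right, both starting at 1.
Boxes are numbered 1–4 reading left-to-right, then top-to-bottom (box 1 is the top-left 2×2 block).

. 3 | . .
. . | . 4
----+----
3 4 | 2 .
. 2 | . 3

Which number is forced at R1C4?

Cell R1C4 itself could take any of {1, 2} by direct elimination.
Consider where 2 can go in column 4.
R3C4 is out (row 3 already has a 2).
So the only cell in column 4 that can hold 2 is R1C4.
Therefore R1C4 = 2.

2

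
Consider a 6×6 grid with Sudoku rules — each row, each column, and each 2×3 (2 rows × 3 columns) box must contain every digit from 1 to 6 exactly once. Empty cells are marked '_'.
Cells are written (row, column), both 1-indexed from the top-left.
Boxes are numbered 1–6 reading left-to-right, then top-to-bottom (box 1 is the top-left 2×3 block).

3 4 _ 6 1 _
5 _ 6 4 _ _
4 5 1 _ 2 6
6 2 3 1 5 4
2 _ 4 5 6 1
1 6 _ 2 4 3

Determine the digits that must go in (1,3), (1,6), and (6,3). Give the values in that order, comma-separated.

For (1,3):
  Row 1 already contains {1, 3, 4, 6}.
  Column 3 already contains {1, 3, 4, 6}.
  Its 2×3 block (box 1) already contains {3, 4, 5, 6}.
  The only value from 1–6 not eliminated is 2, so (1,3) = 2.
For (1,6):
  Consider where 5 can go in row 1.
  (1,3) is out (box 1 already has a 5).
  So the only cell in row 1 that can hold 5 is (1,6).
  So (1,6) = 5.
For (6,3):
  Row 6 already contains {1, 2, 3, 4, 6}.
  Column 3 already contains {1, 3, 4, 6}.
  Its 2×3 block (box 5) already contains {1, 2, 4, 6}.
  The only value from 1–6 not eliminated is 5, so (6,3) = 5.

2,5,5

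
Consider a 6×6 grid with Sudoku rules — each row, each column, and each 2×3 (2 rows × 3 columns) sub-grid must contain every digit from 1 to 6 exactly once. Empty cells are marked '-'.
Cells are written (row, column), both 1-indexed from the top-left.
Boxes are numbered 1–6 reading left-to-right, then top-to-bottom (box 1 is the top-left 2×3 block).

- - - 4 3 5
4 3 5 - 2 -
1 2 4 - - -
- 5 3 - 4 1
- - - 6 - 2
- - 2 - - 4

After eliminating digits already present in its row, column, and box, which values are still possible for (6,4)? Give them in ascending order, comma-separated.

1,3,5

Row 6 already contains {2, 4}.
Column 4 already contains {4, 6}.
Its 2×3 block (box 6) already contains {2, 4, 6}.
Removing those from 1–6 leaves {1, 3, 5} as the candidates for (6,4).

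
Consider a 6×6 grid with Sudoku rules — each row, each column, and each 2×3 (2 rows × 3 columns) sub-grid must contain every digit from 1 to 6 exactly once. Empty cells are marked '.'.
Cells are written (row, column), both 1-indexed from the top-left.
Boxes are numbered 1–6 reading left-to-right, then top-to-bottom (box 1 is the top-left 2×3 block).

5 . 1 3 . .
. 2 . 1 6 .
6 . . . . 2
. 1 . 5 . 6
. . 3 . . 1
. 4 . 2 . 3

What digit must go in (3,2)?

3

Cell (3,2) itself could take any of {3, 5} by direct elimination.
Consider where 3 can go in column 2.
(1,2) is out (row 1 already has a 3).
(5,2) is out (row 5 already has a 3).
So the only cell in column 2 that can hold 3 is (3,2).
Therefore (3,2) = 3.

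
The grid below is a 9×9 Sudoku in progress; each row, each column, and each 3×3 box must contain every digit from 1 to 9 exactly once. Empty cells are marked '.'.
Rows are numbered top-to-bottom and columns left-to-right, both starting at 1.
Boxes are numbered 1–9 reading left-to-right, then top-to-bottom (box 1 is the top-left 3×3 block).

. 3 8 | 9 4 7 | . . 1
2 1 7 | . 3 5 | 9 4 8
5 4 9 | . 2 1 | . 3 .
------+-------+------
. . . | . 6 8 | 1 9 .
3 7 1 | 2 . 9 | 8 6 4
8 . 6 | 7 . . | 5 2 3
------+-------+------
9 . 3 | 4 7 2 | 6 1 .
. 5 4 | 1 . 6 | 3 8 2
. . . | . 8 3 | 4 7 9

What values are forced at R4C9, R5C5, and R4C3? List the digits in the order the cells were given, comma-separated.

For R4C9:
  Row 4 already contains {1, 6, 8, 9}.
  Column 9 already contains {1, 2, 3, 4, 8, 9}.
  Its 3×3 block (box 6) already contains {1, 2, 3, 4, 5, 6, 8, 9}.
  The only value from 1–9 not eliminated is 7, so R4C9 = 7.
For R5C5:
  Row 5 already contains {1, 2, 3, 4, 6, 7, 8, 9}.
  Column 5 already contains {2, 3, 4, 6, 7, 8}.
  Its 3×3 block (box 5) already contains {2, 6, 7, 8, 9}.
  The only value from 1–9 not eliminated is 5, so R5C5 = 5.
For R4C3:
  Consider where 5 can go in box 4.
  R4C1 is out (column 1 already has a 5).
  R4C2 is out (column 2 already has a 5).
  R6C2 is out (row 6 already has a 5).
  So the only cell in box 4 that can hold 5 is R4C3.
  So R4C3 = 5.

7,5,5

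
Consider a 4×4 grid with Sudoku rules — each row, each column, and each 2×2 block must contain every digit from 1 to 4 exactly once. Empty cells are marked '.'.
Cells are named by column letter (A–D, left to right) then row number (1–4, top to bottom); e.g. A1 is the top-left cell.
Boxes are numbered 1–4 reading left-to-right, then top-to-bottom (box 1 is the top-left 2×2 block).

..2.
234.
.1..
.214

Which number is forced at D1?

Cell D1 itself could take any of {1, 3} by direct elimination.
Consider where 3 can go in box 2.
D2 is out (row 2 already has a 3).
So the only cell in box 2 that can hold 3 is D1.
Therefore D1 = 3.

3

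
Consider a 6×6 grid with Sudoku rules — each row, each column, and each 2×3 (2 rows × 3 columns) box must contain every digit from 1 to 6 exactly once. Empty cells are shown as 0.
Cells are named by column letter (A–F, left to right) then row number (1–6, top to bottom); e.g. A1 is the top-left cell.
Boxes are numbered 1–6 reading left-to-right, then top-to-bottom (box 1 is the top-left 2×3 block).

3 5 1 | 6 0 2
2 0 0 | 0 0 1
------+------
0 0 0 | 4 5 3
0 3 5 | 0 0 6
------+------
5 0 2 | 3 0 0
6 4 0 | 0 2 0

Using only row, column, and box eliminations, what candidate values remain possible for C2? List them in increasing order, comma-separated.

Row 2 already contains {1, 2}.
Column C already contains {1, 2, 5}.
Its 2×3 block (box 1) already contains {1, 2, 3, 5}.
Removing those from 1–6 leaves {4, 6} as the candidates for C2.

4,6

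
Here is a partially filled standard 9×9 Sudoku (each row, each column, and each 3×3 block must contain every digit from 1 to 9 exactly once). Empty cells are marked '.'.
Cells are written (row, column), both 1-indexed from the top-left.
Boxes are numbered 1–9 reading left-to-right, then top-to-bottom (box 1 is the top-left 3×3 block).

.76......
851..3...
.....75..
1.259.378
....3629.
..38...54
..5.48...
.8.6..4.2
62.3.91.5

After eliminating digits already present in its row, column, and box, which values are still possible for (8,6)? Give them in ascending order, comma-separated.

1,5

Row 8 already contains {2, 4, 6, 8}.
Column 6 already contains {3, 6, 7, 8, 9}.
Its 3×3 block (box 8) already contains {3, 4, 6, 8, 9}.
Removing those from 1–9 leaves {1, 5} as the candidates for (8,6).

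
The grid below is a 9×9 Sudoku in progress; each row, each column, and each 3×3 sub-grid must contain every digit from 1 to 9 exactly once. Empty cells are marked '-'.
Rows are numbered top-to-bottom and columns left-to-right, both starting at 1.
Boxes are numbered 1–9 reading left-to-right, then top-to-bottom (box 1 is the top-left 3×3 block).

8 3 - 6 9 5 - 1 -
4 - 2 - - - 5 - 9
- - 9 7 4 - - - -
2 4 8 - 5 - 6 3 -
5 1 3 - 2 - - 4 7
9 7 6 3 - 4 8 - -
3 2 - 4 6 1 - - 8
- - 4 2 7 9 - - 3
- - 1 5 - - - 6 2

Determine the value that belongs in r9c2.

9

Cell r9c2 itself could take any of {8, 9} by direct elimination.
Consider where 9 can go in column 2.
r2c2 is out (row 2 already has a 9).
r3c2 is out (row 3 already has a 9).
r8c2 is out (row 8 already has a 9).
So the only cell in column 2 that can hold 9 is r9c2.
Therefore r9c2 = 9.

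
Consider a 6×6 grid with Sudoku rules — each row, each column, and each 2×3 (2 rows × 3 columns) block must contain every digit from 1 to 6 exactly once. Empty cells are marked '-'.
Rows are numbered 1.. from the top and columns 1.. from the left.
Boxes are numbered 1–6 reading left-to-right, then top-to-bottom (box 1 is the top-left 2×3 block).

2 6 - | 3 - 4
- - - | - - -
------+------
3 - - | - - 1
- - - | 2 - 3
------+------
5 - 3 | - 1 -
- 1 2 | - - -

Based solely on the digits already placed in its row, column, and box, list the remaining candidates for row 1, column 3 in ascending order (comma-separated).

Row 1 already contains {2, 3, 4, 6}.
Column 3 already contains {2, 3}.
Its 2×3 block (box 1) already contains {2, 6}.
Removing those from 1–6 leaves {1, 5} as the candidates for row 1, column 3.

1,5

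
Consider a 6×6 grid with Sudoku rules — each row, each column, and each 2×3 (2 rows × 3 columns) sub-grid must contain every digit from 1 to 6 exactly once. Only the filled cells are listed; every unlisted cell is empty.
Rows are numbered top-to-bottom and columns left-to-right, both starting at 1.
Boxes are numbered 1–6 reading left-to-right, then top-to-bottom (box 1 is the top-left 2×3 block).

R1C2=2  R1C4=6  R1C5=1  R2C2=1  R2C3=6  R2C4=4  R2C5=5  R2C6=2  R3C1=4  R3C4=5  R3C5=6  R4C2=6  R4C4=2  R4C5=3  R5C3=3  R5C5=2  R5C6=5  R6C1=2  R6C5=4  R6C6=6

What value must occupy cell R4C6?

Cell R4C6 itself could take any of {1, 4} by direct elimination.
Consider where 4 can go in box 4.
R3C6 is out (row 3 already has a 4).
So the only cell in box 4 that can hold 4 is R4C6.
Therefore R4C6 = 4.

4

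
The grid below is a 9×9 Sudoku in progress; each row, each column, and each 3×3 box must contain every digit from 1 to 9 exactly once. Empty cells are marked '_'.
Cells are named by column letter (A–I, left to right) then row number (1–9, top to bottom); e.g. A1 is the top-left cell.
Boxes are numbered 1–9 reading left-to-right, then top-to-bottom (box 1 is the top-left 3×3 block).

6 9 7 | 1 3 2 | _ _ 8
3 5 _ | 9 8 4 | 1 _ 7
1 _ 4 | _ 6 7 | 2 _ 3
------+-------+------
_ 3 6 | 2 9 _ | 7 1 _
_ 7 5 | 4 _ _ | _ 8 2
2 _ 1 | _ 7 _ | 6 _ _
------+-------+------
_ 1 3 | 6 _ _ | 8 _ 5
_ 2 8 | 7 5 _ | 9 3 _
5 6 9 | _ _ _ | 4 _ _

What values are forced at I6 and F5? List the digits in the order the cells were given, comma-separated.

9,6

For I6:
  Consider where 9 can go in column I.
  I4 is out (row 4 already has a 9).
  I8 is out (row 8 already has a 9).
  I9 is out (row 9 already has a 9).
  So the only cell in column I that can hold 9 is I6.
  So I6 = 9.
For F5:
  Consider where 6 can go in row 5.
  A5 is out (column A already has a 6).
  E5 is out (column E already has a 6).
  G5 is out (column G already has a 6).
  So the only cell in row 5 that can hold 6 is F5.
  So F5 = 6.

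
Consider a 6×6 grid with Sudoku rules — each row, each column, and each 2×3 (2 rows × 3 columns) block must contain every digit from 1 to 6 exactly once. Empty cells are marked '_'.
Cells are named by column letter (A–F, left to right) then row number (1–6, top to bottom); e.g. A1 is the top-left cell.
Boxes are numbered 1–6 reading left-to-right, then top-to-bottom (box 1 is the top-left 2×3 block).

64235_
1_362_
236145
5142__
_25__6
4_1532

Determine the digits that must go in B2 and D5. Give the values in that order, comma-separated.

For B2:
  Row 2 already contains {1, 2, 3, 6}.
  Column B already contains {1, 2, 3, 4}.
  Its 2×3 block (box 1) already contains {1, 2, 3, 4, 6}.
  The only value from 1–6 not eliminated is 5, so B2 = 5.
For D5:
  Row 5 already contains {2, 5, 6}.
  Column D already contains {1, 2, 3, 5, 6}.
  Its 2×3 block (box 6) already contains {2, 3, 5, 6}.
  The only value from 1–6 not eliminated is 4, so D5 = 4.

5,4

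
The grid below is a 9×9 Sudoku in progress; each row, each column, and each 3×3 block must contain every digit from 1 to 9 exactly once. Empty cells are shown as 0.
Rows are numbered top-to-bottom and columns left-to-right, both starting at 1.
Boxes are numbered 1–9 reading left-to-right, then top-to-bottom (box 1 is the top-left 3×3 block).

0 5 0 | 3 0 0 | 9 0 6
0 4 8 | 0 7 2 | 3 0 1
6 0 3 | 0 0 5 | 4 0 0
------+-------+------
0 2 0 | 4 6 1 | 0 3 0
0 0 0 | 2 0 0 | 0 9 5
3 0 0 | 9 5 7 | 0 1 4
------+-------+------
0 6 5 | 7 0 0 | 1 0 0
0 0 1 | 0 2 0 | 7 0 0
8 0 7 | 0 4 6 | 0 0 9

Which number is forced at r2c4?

6

Row 2 already contains {1, 2, 3, 4, 7, 8}.
Column 4 already contains {2, 3, 4, 7, 9}.
Its 3×3 block (box 2) already contains {2, 3, 5, 7}.
The only value from 1–9 not eliminated is 6, so r2c4 = 6.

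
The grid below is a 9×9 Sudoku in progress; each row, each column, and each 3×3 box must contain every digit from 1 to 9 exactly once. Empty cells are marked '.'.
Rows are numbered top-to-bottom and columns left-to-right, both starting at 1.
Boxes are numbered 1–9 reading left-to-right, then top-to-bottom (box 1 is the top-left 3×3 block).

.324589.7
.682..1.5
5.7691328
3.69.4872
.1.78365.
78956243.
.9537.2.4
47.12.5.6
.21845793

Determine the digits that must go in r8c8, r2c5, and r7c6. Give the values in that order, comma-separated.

For r8c8:
  Row 8 already contains {1, 2, 4, 5, 6, 7}.
  Column 8 already contains {2, 3, 5, 7, 9}.
  Its 3×3 block (box 9) already contains {2, 3, 4, 5, 6, 7, 9}.
  The only value from 1–9 not eliminated is 8, so r8c8 = 8.
For r2c5:
  Row 2 already contains {1, 2, 5, 6, 8}.
  Column 5 already contains {2, 4, 5, 6, 7, 8, 9}.
  Its 3×3 block (box 2) already contains {1, 2, 4, 5, 6, 8, 9}.
  The only value from 1–9 not eliminated is 3, so r2c5 = 3.
For r7c6:
  Row 7 already contains {2, 3, 4, 5, 7, 9}.
  Column 6 already contains {1, 2, 3, 4, 5, 8}.
  Its 3×3 block (box 8) already contains {1, 2, 3, 4, 5, 7, 8}.
  The only value from 1–9 not eliminated is 6, so r7c6 = 6.

8,3,6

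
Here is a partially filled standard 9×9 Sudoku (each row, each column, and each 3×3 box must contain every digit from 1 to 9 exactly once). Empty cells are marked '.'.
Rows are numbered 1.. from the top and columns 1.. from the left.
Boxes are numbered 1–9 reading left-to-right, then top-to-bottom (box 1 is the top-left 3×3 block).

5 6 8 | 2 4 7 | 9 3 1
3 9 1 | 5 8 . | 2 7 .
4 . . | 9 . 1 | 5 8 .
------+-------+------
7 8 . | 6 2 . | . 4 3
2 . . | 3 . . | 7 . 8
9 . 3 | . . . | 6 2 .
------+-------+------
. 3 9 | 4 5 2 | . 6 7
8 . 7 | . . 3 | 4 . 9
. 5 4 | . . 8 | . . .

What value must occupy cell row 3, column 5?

3

Cell row 3, column 5 itself could take any of {3, 6} by direct elimination.
Consider where 3 can go in column 5.
row 5, column 5 is out (row 5 already has a 3).
row 6, column 5 is out (row 6 already has a 3).
row 8, column 5 is out (row 8 already has a 3).
row 9, column 5 is out (box 8 already has a 3).
So the only cell in column 5 that can hold 3 is row 3, column 5.
Therefore row 3, column 5 = 3.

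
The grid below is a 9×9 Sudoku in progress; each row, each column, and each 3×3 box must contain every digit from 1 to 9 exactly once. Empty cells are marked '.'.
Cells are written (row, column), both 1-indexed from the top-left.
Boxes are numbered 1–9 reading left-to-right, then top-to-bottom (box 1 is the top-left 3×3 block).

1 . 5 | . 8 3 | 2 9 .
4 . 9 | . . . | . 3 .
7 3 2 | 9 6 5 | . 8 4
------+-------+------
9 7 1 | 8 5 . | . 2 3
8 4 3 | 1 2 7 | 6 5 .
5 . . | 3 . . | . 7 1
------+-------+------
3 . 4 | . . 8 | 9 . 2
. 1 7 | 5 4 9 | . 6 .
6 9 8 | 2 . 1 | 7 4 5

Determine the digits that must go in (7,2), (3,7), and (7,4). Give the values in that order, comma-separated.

For (7,2):
  Row 7 already contains {2, 3, 4, 8, 9}.
  Column 2 already contains {1, 3, 4, 7, 9}.
  Its 3×3 block (box 7) already contains {1, 3, 4, 6, 7, 8, 9}.
  The only value from 1–9 not eliminated is 5, so (7,2) = 5.
For (3,7):
  Row 3 already contains {2, 3, 4, 5, 6, 7, 8, 9}.
  Column 7 already contains {2, 6, 7, 9}.
  Its 3×3 block (box 3) already contains {2, 3, 4, 8, 9}.
  The only value from 1–9 not eliminated is 1, so (3,7) = 1.
For (7,4):
  Consider where 6 can go in column 4.
  (1,4) is out (box 2 already has a 6).
  (2,4) is out (box 2 already has a 6).
  So the only cell in column 4 that can hold 6 is (7,4).
  So (7,4) = 6.

5,1,6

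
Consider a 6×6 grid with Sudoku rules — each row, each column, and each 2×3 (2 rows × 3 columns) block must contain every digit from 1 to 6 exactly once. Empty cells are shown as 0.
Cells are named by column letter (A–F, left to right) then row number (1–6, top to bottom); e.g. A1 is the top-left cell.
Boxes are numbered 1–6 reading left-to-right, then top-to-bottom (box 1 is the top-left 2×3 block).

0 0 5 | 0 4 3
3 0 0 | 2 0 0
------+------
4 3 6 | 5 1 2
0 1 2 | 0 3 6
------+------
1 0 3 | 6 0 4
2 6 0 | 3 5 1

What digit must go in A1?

6

Row 1 already contains {3, 4, 5}.
Column A already contains {1, 2, 3, 4}.
Its 2×3 block (box 1) already contains {3, 5}.
The only value from 1–6 not eliminated is 6, so A1 = 6.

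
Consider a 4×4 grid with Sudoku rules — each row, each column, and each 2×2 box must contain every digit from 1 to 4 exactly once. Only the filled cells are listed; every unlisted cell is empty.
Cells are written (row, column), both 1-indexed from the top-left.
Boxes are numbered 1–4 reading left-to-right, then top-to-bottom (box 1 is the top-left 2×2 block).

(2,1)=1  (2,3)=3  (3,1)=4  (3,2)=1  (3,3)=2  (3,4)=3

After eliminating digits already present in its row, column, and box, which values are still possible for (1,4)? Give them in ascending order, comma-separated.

Row 1 already contains {}.
Column 4 already contains {3}.
Its 2×2 block (box 2) already contains {3}.
Removing those from 1–4 leaves {1, 2, 4} as the candidates for (1,4).

1,2,4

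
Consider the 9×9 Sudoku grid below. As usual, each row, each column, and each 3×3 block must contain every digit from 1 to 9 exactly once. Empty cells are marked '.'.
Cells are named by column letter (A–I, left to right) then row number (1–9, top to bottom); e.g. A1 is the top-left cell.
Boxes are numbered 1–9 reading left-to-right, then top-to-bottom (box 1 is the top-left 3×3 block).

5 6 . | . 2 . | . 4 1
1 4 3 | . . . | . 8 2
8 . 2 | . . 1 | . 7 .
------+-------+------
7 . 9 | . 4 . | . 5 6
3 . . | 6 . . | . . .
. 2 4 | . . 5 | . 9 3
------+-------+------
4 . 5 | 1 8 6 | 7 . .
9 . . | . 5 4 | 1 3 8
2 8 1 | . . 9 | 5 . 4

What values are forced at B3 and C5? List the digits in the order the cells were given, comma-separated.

For B3:
  Row 3 already contains {1, 2, 7, 8}.
  Column B already contains {2, 4, 6, 8}.
  Its 3×3 block (box 1) already contains {1, 2, 3, 4, 5, 6, 8}.
  The only value from 1–9 not eliminated is 9, so B3 = 9.
For C5:
  Row 5 already contains {3, 6}.
  Column C already contains {1, 2, 3, 4, 5, 9}.
  Its 3×3 block (box 4) already contains {2, 3, 4, 7, 9}.
  The only value from 1–9 not eliminated is 8, so C5 = 8.

9,8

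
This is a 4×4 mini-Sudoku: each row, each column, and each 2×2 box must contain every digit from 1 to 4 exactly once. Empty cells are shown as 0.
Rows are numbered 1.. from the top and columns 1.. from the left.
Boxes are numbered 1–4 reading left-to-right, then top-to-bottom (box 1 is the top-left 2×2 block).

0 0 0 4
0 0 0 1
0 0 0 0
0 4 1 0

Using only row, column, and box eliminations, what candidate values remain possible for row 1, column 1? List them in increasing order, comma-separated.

Row 1 already contains {4}.
Column 1 already contains {}.
Its 2×2 block (box 1) already contains {}.
Removing those from 1–4 leaves {1, 2, 3} as the candidates for row 1, column 1.

1,2,3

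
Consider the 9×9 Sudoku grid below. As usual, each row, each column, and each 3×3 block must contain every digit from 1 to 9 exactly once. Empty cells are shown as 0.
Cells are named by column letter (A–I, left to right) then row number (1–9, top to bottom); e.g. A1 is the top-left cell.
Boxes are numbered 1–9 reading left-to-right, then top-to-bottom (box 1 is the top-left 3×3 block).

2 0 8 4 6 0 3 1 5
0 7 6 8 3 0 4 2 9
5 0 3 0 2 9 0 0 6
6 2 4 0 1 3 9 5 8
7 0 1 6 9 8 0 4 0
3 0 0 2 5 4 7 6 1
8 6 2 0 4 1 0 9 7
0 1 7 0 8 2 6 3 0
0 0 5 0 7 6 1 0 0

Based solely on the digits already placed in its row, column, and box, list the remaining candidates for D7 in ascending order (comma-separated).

3,5

Row 7 already contains {1, 2, 4, 6, 7, 8, 9}.
Column D already contains {2, 4, 6, 8}.
Its 3×3 block (box 8) already contains {1, 2, 4, 6, 7, 8}.
Removing those from 1–9 leaves {3, 5} as the candidates for D7.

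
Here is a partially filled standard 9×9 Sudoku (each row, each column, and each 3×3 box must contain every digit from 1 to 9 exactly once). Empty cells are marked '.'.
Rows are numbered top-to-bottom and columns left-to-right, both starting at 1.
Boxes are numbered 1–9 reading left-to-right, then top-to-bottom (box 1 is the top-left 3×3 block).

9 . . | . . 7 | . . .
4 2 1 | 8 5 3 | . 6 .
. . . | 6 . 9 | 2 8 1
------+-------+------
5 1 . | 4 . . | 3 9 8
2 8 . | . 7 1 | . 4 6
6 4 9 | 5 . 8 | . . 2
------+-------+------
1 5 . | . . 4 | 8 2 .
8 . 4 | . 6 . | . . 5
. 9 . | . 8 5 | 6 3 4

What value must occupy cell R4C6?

6

Cell R4C6 itself could take any of {2, 6} by direct elimination.
Consider where 6 can go in row 4.
R4C3 is out (box 4 already has a 6).
R4C5 is out (column 5 already has a 6).
So the only cell in row 4 that can hold 6 is R4C6.
Therefore R4C6 = 6.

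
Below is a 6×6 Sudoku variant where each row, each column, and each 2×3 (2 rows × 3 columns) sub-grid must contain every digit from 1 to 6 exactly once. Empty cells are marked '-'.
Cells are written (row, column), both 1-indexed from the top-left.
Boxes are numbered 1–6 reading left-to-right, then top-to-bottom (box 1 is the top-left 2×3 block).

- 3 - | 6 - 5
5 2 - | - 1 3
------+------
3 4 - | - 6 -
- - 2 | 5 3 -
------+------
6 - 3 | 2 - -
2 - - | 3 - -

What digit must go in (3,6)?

2

Cell (3,6) itself could take any of {1, 2} by direct elimination.
Consider where 2 can go in box 4.
(3,4) is out (column 4 already has a 2).
(4,6) is out (row 4 already has a 2).
So the only cell in box 4 that can hold 2 is (3,6).
Therefore (3,6) = 2.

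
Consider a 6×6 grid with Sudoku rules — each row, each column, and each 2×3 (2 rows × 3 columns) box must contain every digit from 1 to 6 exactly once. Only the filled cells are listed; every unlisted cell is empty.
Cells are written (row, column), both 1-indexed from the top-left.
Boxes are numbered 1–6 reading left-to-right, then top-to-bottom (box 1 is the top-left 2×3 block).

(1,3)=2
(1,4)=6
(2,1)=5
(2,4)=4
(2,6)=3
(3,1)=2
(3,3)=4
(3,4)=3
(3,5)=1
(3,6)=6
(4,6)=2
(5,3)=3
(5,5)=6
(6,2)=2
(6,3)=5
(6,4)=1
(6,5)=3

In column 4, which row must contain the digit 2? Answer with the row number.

5

Consider where 2 can go in column 4.
(4,4) is out (row 4 already has a 2).
So the only cell in column 4 that can hold 2 is (5,4).
That is row 5.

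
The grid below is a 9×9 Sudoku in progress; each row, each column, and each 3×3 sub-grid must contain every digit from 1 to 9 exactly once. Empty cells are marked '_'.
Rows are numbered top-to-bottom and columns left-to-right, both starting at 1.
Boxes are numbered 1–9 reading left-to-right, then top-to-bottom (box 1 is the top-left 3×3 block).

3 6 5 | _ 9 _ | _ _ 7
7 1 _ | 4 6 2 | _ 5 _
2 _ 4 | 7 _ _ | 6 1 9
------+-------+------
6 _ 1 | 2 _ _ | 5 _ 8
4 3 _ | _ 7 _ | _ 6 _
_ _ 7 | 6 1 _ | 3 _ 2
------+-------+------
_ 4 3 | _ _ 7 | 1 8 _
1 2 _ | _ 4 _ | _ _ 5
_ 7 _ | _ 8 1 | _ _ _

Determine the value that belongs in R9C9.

4

Cell R9C9 itself could take any of {3, 4, 6} by direct elimination.
Consider where 4 can go in column 9.
R2C9 is out (row 2 already has a 4).
R5C9 is out (row 5 already has a 4).
R7C9 is out (row 7 already has a 4).
So the only cell in column 9 that can hold 4 is R9C9.
Therefore R9C9 = 4.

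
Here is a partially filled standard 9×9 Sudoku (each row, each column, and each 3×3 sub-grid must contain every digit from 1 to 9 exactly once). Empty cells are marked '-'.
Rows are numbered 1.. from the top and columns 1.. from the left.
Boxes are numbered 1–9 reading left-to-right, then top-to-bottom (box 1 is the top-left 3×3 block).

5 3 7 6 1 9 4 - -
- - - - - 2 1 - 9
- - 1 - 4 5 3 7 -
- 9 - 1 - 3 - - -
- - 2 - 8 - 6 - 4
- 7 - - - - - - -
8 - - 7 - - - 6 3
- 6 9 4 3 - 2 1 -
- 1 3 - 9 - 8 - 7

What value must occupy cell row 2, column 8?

5

Cell row 2, column 8 itself could take any of {5, 8} by direct elimination.
Consider where 5 can go in row 2.
row 2, column 1 is out (column 1 already has a 5).
row 2, column 2 is out (box 1 already has a 5).
row 2, column 3 is out (box 1 already has a 5).
row 2, column 4 is out (box 2 already has a 5).
row 2, column 5 is out (box 2 already has a 5).
So the only cell in row 2 that can hold 5 is row 2, column 8.
Therefore row 2, column 8 = 5.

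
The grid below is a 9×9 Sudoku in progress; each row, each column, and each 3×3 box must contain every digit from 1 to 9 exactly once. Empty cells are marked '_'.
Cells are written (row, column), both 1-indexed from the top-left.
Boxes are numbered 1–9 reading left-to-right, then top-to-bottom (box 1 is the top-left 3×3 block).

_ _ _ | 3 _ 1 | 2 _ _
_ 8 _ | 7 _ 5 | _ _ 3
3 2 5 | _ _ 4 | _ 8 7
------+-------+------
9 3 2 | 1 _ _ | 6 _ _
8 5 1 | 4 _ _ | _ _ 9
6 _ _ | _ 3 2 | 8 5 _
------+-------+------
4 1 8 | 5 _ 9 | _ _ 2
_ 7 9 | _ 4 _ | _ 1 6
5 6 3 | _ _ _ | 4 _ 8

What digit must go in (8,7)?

Cell (8,7) itself could take any of {3, 5} by direct elimination.
Consider where 5 can go in column 7.
(2,7) is out (row 2 already has a 5).
(3,7) is out (row 3 already has a 5).
(5,7) is out (row 5 already has a 5).
(7,7) is out (row 7 already has a 5).
So the only cell in column 7 that can hold 5 is (8,7).
Therefore (8,7) = 5.

5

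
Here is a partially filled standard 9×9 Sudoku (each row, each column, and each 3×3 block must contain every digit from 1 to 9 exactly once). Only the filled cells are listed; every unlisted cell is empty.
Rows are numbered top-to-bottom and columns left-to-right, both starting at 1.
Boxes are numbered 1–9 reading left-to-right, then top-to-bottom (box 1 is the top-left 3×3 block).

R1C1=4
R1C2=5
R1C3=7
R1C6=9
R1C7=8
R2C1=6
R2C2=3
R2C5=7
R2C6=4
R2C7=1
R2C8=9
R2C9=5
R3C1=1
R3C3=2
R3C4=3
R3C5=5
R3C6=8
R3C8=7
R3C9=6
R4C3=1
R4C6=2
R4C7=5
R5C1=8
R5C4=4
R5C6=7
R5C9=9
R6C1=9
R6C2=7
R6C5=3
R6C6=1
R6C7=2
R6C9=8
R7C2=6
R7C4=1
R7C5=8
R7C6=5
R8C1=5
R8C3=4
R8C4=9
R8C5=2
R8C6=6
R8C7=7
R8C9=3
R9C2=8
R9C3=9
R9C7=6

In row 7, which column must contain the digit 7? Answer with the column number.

1

Consider where 7 can go in row 7.
R7C3 is out (column 3 already has a 7).
R7C7 is out (column 7 already has a 7).
R7C8 is out (column 8 already has a 7).
R7C9 is out (box 9 already has a 7).
So the only cell in row 7 that can hold 7 is R7C1.
That is column 1.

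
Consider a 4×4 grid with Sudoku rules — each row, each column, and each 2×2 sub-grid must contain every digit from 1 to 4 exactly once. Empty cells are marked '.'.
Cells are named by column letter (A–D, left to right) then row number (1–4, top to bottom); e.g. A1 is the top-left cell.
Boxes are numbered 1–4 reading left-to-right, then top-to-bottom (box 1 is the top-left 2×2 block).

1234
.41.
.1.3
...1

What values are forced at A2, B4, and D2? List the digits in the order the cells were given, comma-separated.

3,3,2

For A2:
  Row 2 already contains {1, 4}.
  Column A already contains {1}.
  Its 2×2 block (box 1) already contains {1, 2, 4}.
  The only value from 1–4 not eliminated is 3, so A2 = 3.
For B4:
  Row 4 already contains {1}.
  Column B already contains {1, 2, 4}.
  Its 2×2 block (box 3) already contains {1}.
  The only value from 1–4 not eliminated is 3, so B4 = 3.
For D2:
  Row 2 already contains {1, 4}.
  Column D already contains {1, 3, 4}.
  Its 2×2 block (box 2) already contains {1, 3, 4}.
  The only value from 1–4 not eliminated is 2, so D2 = 2.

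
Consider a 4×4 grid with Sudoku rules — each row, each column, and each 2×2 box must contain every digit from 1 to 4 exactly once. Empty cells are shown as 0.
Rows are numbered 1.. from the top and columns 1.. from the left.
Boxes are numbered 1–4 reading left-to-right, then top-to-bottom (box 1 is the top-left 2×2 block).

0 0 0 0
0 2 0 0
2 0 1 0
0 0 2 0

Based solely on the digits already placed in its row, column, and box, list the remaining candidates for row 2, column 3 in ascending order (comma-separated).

3,4

Row 2 already contains {2}.
Column 3 already contains {1, 2}.
Its 2×2 block (box 2) already contains {}.
Removing those from 1–4 leaves {3, 4} as the candidates for row 2, column 3.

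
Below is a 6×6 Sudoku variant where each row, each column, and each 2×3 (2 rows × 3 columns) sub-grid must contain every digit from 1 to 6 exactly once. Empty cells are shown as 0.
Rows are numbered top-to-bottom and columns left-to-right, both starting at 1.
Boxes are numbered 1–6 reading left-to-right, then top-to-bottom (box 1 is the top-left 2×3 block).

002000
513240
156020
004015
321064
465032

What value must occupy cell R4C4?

6

Cell R4C4 itself could take any of {3, 6} by direct elimination.
Consider where 6 can go in box 4.
R3C4 is out (row 3 already has a 6).
R3C6 is out (row 3 already has a 6).
So the only cell in box 4 that can hold 6 is R4C4.
Therefore R4C4 = 6.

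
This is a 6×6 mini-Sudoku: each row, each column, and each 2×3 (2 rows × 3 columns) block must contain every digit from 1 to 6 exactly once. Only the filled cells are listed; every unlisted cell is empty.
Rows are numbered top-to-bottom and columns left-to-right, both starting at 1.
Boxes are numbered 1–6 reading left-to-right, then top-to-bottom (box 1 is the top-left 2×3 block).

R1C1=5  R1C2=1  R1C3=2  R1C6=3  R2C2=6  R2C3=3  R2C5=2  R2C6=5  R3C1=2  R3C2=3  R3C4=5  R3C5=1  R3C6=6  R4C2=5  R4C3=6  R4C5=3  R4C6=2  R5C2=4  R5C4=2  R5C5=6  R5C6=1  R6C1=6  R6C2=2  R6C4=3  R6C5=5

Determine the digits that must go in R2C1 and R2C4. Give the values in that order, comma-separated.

For R2C1:
  Row 2 already contains {2, 3, 5, 6}.
  Column 1 already contains {2, 5, 6}.
  Its 2×3 block (box 1) already contains {1, 2, 3, 5, 6}.
  The only value from 1–6 not eliminated is 4, so R2C1 = 4.
For R2C4:
  Consider where 1 can go in row 2.
  R2C1 is out (box 1 already has a 1).
  So the only cell in row 2 that can hold 1 is R2C4.
  So R2C4 = 1.

4,1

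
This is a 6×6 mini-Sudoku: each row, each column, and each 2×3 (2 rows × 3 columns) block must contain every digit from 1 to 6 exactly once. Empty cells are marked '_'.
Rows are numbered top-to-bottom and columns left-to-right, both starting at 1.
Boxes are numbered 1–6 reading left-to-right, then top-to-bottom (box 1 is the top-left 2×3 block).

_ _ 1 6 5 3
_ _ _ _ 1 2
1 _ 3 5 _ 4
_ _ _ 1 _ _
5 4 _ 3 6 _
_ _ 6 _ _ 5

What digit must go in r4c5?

Cell r4c5 itself could take any of {2, 3} by direct elimination.
Consider where 3 can go in row 4.
r4c1 is out (box 3 already has a 3).
r4c2 is out (box 3 already has a 3).
r4c3 is out (column 3 already has a 3).
r4c6 is out (column 6 already has a 3).
So the only cell in row 4 that can hold 3 is r4c5.
Therefore r4c5 = 3.

3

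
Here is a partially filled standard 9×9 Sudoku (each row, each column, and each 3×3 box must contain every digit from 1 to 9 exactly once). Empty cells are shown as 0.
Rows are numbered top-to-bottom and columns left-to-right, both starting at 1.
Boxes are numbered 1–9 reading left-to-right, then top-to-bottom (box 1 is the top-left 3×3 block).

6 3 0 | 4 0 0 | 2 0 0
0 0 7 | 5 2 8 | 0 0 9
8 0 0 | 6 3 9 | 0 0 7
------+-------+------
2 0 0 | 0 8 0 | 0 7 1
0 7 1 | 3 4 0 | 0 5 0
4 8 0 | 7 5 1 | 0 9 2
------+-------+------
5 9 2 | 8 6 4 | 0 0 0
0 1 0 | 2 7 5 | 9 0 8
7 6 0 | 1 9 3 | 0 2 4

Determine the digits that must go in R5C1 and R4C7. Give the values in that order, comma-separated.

9,4

For R5C1:
  Row 5 already contains {1, 3, 4, 5, 7}.
  Column 1 already contains {2, 4, 5, 6, 7, 8}.
  Its 3×3 block (box 4) already contains {1, 2, 4, 7, 8}.
  The only value from 1–9 not eliminated is 9, so R5C1 = 9.
For R4C7:
  Consider where 4 can go in box 6.
  R5C7 is out (row 5 already has a 4).
  R5C9 is out (row 5 already has a 4).
  R6C7 is out (row 6 already has a 4).
  So the only cell in box 6 that can hold 4 is R4C7.
  So R4C7 = 4.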